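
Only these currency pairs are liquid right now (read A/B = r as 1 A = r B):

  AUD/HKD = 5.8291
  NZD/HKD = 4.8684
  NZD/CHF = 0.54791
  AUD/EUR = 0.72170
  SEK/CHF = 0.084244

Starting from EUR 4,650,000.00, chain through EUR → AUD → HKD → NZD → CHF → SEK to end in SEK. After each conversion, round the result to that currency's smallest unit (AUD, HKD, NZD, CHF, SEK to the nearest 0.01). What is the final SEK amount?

SEK 50,174,349.03

EUR 4,650,000.00 ÷ 0.72170 = AUD 6,443,120.41
AUD 6,443,120.41 × 5.8291 = HKD 37,557,593.18
HKD 37,557,593.18 ÷ 4.8684 = NZD 7,714,566.01
NZD 7,714,566.01 × 0.54791 = CHF 4,226,887.86
CHF 4,226,887.86 ÷ 0.084244 = SEK 50,174,349.03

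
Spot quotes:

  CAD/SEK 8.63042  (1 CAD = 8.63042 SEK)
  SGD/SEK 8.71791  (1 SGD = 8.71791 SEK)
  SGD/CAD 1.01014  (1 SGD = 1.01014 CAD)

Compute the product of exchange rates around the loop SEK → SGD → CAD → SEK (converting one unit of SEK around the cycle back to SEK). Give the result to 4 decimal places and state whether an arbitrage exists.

1.0000 (no arbitrage)

Around SEK → SGD → CAD → SEK: 1 ÷ 8.71791 × 1.01014 × 8.63042 = 1.000003
Product ≈ 1 (deviation 0.000%, within rounding noise).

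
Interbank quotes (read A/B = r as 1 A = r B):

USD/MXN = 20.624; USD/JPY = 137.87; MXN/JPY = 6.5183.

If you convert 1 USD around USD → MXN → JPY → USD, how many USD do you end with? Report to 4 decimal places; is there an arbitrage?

0.9751 (arbitrage exists)

Around USD → MXN → JPY → USD: 1 × 20.624 × 6.5183 ÷ 137.87 = 0.975074
Product < 1; profitable direction is USD → JPY → MXN → USD.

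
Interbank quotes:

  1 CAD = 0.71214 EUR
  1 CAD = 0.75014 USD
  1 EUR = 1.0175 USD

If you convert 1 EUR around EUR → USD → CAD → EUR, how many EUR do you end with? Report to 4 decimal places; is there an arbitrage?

Around EUR → USD → CAD → EUR: 1 × 1.0175 ÷ 0.75014 × 0.71214 = 0.965956
Product < 1; profitable direction is EUR → CAD → USD → EUR.

0.9660 (arbitrage exists)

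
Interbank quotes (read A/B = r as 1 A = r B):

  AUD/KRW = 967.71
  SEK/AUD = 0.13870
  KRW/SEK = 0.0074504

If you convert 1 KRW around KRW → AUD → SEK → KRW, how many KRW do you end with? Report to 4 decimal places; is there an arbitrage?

1.0000 (no arbitrage)

Around KRW → AUD → SEK → KRW: 1 ÷ 967.71 ÷ 0.13870 ÷ 0.0074504 = 0.999997
Product ≈ 1 (deviation 0.000%, within rounding noise).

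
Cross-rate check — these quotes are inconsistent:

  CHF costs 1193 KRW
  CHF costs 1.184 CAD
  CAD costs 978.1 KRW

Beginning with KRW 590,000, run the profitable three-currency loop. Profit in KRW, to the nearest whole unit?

Profit: KRW 17,796

Profitable loop is KRW → CAD → CHF → KRW:
KRW 590,000 ÷ 978.1 = CAD 603.21
CAD 603.21 ÷ 1.184 = CHF 509.47
CHF 509.47 × 1193 = KRW 607,796
Profit = KRW 607,796 − KRW 590,000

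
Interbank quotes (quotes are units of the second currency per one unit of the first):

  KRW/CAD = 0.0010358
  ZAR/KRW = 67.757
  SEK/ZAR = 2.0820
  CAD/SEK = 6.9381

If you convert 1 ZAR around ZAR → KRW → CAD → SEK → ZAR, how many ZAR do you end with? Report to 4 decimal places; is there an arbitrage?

Around ZAR → KRW → CAD → SEK → ZAR: 1 × 67.757 × 0.0010358 × 6.9381 × 2.0820 = 1.013798
Product > 1; profitable direction is ZAR → KRW → CAD → SEK → ZAR.

1.0138 (arbitrage exists)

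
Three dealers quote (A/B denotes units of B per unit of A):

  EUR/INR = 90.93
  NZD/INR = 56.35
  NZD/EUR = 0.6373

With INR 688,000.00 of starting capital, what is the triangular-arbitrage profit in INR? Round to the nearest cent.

Profitable loop is INR → NZD → EUR → INR:
INR 688,000.00 ÷ 56.35 = NZD 12,209.41
NZD 12,209.41 × 0.6373 = EUR 7,781.05
EUR 7,781.05 × 90.93 = INR 707,531.25
Profit = INR 707,531.25 − INR 688,000.00

Profit: INR 19,531.25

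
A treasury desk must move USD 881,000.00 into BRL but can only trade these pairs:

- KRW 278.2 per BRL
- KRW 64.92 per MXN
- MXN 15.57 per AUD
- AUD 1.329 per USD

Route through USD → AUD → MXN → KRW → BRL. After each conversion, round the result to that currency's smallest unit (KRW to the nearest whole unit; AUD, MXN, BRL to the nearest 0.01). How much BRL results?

BRL 4,254,131.28

USD 881,000.00 × 1.329 = AUD 1,170,849.00
AUD 1,170,849.00 × 15.57 = MXN 18,230,118.93
MXN 18,230,118.93 × 64.92 = KRW 1,183,499,321
KRW 1,183,499,321 ÷ 278.2 = BRL 4,254,131.28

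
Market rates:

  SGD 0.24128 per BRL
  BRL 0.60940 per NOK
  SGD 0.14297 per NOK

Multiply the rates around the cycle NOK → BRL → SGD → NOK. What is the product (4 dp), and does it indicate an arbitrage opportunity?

1.0284 (arbitrage exists)

Around NOK → BRL → SGD → NOK: 1 × 0.60940 × 0.24128 ÷ 0.14297 = 1.028440
Product > 1; profitable direction is NOK → BRL → SGD → NOK.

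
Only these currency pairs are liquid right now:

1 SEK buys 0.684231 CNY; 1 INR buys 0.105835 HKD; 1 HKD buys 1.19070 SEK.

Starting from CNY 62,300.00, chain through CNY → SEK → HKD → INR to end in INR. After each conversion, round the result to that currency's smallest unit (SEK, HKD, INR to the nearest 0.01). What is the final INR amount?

CNY 62,300.00 ÷ 0.684231 = SEK 91,051.12
SEK 91,051.12 ÷ 1.19070 = HKD 76,468.56
HKD 76,468.56 ÷ 0.105835 = INR 722,526.20

INR 722,526.20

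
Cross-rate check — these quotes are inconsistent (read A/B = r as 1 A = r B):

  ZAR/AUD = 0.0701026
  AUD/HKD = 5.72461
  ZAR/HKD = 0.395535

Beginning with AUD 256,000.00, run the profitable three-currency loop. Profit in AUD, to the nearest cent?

Profit: AUD 3,737.75

Profitable loop is AUD → HKD → ZAR → AUD:
AUD 256,000.00 × 5.72461 = HKD 1,465,500.16
HKD 1,465,500.16 ÷ 0.395535 = ZAR 3,705,108.68
ZAR 3,705,108.68 × 0.0701026 = AUD 259,737.75
Profit = AUD 259,737.75 − AUD 256,000.00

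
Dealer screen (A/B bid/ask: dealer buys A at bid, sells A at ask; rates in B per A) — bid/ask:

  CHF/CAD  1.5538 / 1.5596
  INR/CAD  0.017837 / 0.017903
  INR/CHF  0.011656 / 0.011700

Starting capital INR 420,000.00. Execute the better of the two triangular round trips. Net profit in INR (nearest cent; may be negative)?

Best loop INR → CHF → CAD → INR:
INR 420,000.00 × 0.011656 (sell INR at bid) = CHF 4,895.52
CHF 4,895.52 × 1.5538 (sell CHF at bid) = CAD 7,606.66
CAD 7,606.66 ÷ 0.017903 (buy INR at ask) = INR 424,881.81

Net profit: INR 4,881.81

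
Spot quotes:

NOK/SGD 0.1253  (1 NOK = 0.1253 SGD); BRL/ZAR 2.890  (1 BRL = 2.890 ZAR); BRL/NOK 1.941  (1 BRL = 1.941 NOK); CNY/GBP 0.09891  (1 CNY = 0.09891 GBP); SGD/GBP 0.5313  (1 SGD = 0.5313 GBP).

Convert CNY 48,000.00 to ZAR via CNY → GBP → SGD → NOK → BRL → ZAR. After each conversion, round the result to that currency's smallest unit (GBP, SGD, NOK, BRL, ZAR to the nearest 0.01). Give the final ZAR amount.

ZAR 106,184.93

CNY 48,000.00 × 0.09891 = GBP 4,747.68
GBP 4,747.68 ÷ 0.5313 = SGD 8,935.97
SGD 8,935.97 ÷ 0.1253 = NOK 71,316.60
NOK 71,316.60 ÷ 1.941 = BRL 36,742.19
BRL 36,742.19 × 2.890 = ZAR 106,184.93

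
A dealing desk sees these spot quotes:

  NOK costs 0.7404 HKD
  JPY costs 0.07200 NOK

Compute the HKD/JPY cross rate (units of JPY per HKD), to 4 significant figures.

1 HKD ÷ 0.7404 = 1.35062 NOK
1.35062 NOK ÷ 0.07200 = 18.7586 JPY

HKD/JPY = 18.76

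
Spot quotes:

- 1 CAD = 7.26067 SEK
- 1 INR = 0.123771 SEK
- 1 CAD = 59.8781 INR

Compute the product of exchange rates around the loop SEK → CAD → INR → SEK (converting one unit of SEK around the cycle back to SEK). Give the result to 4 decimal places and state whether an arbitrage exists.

Around SEK → CAD → INR → SEK: 1 ÷ 7.26067 × 59.8781 × 0.123771 = 1.020728
Product > 1; profitable direction is SEK → CAD → INR → SEK.

1.0207 (arbitrage exists)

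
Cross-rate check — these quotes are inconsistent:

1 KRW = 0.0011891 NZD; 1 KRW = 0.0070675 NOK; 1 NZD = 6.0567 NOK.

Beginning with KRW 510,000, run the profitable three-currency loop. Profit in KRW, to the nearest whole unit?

Profitable loop is KRW → NZD → NOK → KRW:
KRW 510,000 × 0.0011891 = NZD 606.44
NZD 606.44 × 6.0567 = NOK 3,673.03
NOK 3,673.03 ÷ 0.0070675 = KRW 519,707
Profit = KRW 519,707 − KRW 510,000

Profit: KRW 9,707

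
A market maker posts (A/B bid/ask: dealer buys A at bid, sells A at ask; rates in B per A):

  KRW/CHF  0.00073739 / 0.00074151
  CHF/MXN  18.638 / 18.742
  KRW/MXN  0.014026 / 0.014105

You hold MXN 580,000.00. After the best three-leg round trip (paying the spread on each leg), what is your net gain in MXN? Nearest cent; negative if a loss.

Net profit: MXN 5,367.87

Best loop MXN → CHF → KRW → MXN:
MXN 580,000.00 ÷ 18.742 (buy CHF at ask) = CHF 30,946.54
CHF 30,946.54 ÷ 0.00074151 (buy KRW at ask) = KRW 41,734,484
KRW 41,734,484 × 0.014026 (sell KRW at bid) = MXN 585,367.87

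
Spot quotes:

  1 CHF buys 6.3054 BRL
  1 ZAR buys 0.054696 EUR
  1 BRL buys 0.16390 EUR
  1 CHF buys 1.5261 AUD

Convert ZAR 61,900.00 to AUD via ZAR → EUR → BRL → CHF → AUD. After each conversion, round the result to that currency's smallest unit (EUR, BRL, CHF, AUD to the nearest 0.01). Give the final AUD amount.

ZAR 61,900.00 × 0.054696 = EUR 3,385.68
EUR 3,385.68 ÷ 0.16390 = BRL 20,656.99
BRL 20,656.99 ÷ 6.3054 = CHF 3,276.08
CHF 3,276.08 × 1.5261 = AUD 4,999.63

AUD 4,999.63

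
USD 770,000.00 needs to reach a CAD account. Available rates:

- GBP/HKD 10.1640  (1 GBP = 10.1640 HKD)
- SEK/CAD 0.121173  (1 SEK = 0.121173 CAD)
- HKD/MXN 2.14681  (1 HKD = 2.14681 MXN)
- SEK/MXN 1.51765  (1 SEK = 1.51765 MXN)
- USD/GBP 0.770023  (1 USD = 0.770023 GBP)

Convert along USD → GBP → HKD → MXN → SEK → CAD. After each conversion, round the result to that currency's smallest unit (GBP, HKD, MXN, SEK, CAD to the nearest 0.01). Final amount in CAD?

CAD 1,032,968.13

USD 770,000.00 × 0.770023 = GBP 592,917.71
GBP 592,917.71 × 10.1640 = HKD 6,026,415.60
HKD 6,026,415.60 × 2.14681 = MXN 12,937,569.27
MXN 12,937,569.27 ÷ 1.51765 = SEK 8,524,738.42
SEK 8,524,738.42 × 0.121173 = CAD 1,032,968.13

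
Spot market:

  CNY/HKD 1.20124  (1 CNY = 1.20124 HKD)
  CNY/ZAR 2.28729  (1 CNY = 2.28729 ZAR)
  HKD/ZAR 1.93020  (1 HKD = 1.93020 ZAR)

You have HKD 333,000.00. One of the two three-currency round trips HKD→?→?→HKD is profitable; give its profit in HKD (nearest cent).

Profitable loop is HKD → ZAR → CNY → HKD:
HKD 333,000.00 × 1.93020 = ZAR 642,756.60
ZAR 642,756.60 ÷ 2.28729 = CNY 281,012.29
CNY 281,012.29 × 1.20124 = HKD 337,563.20
Profit = HKD 337,563.20 − HKD 333,000.00

Profit: HKD 4,563.20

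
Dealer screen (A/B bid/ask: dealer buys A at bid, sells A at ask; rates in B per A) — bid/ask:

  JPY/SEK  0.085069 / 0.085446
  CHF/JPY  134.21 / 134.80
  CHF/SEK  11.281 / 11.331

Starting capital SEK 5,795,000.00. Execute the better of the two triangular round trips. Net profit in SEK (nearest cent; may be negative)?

Net profit: SEK 44,039.39

Best loop SEK → CHF → JPY → SEK:
SEK 5,795,000.00 ÷ 11.331 (buy CHF at ask) = CHF 511,428.82
CHF 511,428.82 × 134.21 (sell CHF at bid) = JPY 68,638,862
JPY 68,638,862 × 0.085069 (sell JPY at bid) = SEK 5,839,039.39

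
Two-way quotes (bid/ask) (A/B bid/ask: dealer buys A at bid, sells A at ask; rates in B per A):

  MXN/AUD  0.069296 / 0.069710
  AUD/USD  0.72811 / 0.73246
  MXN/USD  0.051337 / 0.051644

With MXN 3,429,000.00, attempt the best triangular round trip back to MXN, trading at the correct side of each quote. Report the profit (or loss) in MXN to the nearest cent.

Net profit: MXN 18,616.70

Best loop MXN → USD → AUD → MXN:
MXN 3,429,000.00 × 0.051337 (sell MXN at bid) = USD 176,034.57
USD 176,034.57 ÷ 0.73246 (buy AUD at ask) = AUD 240,333.36
AUD 240,333.36 ÷ 0.069710 (buy MXN at ask) = MXN 3,447,616.70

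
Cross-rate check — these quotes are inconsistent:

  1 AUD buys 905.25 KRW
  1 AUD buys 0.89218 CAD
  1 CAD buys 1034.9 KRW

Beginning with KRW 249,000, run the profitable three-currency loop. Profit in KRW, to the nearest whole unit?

Profit: KRW 4,970

Profitable loop is KRW → AUD → CAD → KRW:
KRW 249,000 ÷ 905.25 = AUD 275.06
AUD 275.06 × 0.89218 = CAD 245.40
CAD 245.40 × 1034.9 = KRW 253,970
Profit = KRW 253,970 − KRW 249,000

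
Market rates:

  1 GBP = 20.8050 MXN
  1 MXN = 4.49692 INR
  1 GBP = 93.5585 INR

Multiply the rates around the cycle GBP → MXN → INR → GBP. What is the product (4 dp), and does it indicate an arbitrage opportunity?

Around GBP → MXN → INR → GBP: 1 × 20.8050 × 4.49692 ÷ 93.5585 = 0.999999
Product ≈ 1 (deviation 0.000%, within rounding noise).

1.0000 (no arbitrage)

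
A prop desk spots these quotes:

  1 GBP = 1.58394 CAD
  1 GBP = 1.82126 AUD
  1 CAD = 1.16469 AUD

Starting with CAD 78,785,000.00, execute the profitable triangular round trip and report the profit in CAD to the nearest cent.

Profitable loop is CAD → AUD → GBP → CAD:
CAD 78,785,000.00 × 1.16469 = AUD 91,760,101.65
AUD 91,760,101.65 ÷ 1.82126 = GBP 50,382,757.90
GBP 50,382,757.90 × 1.58394 = CAD 79,803,265.55
Profit = CAD 79,803,265.55 − CAD 78,785,000.00

Profit: CAD 1,018,265.55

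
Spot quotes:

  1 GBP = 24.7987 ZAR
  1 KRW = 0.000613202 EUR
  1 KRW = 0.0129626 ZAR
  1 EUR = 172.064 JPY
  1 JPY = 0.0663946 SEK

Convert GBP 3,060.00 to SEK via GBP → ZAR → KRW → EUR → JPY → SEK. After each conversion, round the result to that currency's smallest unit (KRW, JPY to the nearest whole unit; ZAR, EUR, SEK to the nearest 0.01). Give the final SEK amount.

SEK 41,009.49

GBP 3,060.00 × 24.7987 = ZAR 75,884.02
ZAR 75,884.02 ÷ 0.0129626 = KRW 5,854,074
KRW 5,854,074 × 0.000613202 = EUR 3,589.73
EUR 3,589.73 × 172.064 = JPY 617,663
JPY 617,663 × 0.0663946 = SEK 41,009.49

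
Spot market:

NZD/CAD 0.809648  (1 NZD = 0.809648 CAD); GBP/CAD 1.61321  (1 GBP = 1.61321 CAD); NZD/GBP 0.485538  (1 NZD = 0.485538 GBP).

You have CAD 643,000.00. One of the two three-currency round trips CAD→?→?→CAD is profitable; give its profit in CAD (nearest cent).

Profitable loop is CAD → GBP → NZD → CAD:
CAD 643,000.00 ÷ 1.61321 = GBP 398,584.19
GBP 398,584.19 ÷ 0.485538 = NZD 820,912.45
NZD 820,912.45 × 0.809648 = CAD 664,650.12
Profit = CAD 664,650.12 − CAD 643,000.00

Profit: CAD 21,650.12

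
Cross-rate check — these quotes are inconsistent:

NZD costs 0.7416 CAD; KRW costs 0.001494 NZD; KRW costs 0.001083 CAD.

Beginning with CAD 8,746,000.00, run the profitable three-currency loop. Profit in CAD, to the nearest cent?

Profit: CAD 201,492.33

Profitable loop is CAD → KRW → NZD → CAD:
CAD 8,746,000.00 ÷ 0.001083 = KRW 8,075,715,605
KRW 8,075,715,605 × 0.001494 = NZD 12,065,119.11
NZD 12,065,119.11 × 0.7416 = CAD 8,947,492.33
Profit = CAD 8,947,492.33 − CAD 8,746,000.00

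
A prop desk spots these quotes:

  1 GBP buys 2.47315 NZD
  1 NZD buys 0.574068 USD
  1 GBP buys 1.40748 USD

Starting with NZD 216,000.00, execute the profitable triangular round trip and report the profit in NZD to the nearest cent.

Profitable loop is NZD → USD → GBP → NZD:
NZD 216,000.00 × 0.574068 = USD 123,998.69
USD 123,998.69 ÷ 1.40748 = GBP 88,099.79
GBP 88,099.79 × 2.47315 = NZD 217,883.99
Profit = NZD 217,883.99 − NZD 216,000.00

Profit: NZD 1,883.99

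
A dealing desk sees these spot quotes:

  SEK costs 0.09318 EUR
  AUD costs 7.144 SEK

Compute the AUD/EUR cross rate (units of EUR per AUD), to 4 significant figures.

1 AUD × 7.144 = 7.144 SEK
7.144 SEK × 0.09318 = 0.665678 EUR

AUD/EUR = 0.6657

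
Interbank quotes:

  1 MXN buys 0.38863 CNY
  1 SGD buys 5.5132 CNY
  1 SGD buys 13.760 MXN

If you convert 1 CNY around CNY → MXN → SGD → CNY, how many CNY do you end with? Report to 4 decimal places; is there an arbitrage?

1.0310 (arbitrage exists)

Around CNY → MXN → SGD → CNY: 1 ÷ 0.38863 ÷ 13.760 × 5.5132 = 1.030977
Product > 1; profitable direction is CNY → MXN → SGD → CNY.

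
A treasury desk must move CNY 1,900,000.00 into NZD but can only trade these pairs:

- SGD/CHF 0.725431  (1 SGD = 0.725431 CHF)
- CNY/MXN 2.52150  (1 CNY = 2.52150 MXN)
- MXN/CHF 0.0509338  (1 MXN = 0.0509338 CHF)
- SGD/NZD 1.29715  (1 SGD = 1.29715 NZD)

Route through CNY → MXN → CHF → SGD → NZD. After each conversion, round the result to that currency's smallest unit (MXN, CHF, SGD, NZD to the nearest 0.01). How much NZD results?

NZD 436,327.66

CNY 1,900,000.00 × 2.52150 = MXN 4,790,850.00
MXN 4,790,850.00 × 0.0509338 = CHF 244,016.20
CHF 244,016.20 ÷ 0.725431 = SGD 336,374.10
SGD 336,374.10 × 1.29715 = NZD 436,327.66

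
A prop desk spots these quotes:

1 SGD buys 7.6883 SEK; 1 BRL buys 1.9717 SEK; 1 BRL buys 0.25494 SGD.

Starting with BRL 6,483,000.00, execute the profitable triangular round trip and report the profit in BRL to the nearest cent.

Profit: BRL 38,515.87

Profitable loop is BRL → SEK → SGD → BRL:
BRL 6,483,000.00 × 1.9717 = SEK 12,782,531.10
SEK 12,782,531.10 ÷ 7.6883 = SGD 1,662,595.26
SGD 1,662,595.26 ÷ 0.25494 = BRL 6,521,515.87
Profit = BRL 6,521,515.87 − BRL 6,483,000.00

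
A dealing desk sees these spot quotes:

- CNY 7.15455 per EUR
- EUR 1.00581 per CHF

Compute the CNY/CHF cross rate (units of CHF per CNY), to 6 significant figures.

1 CNY ÷ 7.15455 = 0.139771 EUR
0.139771 EUR ÷ 1.00581 = 0.138964 CHF

CNY/CHF = 0.138964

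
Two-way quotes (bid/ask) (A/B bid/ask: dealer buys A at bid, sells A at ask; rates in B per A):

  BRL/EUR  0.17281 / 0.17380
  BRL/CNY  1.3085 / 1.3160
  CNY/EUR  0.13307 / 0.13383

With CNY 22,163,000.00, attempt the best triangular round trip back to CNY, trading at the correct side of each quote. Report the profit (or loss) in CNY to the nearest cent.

Net profit: CNY 41,073.60

Best loop CNY → EUR → BRL → CNY:
CNY 22,163,000.00 × 0.13307 (sell CNY at bid) = EUR 2,949,230.41
EUR 2,949,230.41 ÷ 0.17380 (buy BRL at ask) = BRL 16,969,104.78
BRL 16,969,104.78 × 1.3085 (sell BRL at bid) = CNY 22,204,073.60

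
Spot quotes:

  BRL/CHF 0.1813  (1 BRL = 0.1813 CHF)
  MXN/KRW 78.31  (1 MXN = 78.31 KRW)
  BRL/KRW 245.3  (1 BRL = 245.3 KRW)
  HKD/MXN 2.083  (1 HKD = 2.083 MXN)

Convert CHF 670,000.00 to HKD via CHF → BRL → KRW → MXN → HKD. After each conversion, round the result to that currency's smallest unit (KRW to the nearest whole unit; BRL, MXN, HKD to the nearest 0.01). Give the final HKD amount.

CHF 670,000.00 ÷ 0.1813 = BRL 3,695,532.27
BRL 3,695,532.27 × 245.3 = KRW 906,514,066
KRW 906,514,066 ÷ 78.31 = MXN 11,575,968.15
MXN 11,575,968.15 ÷ 2.083 = HKD 5,557,353.89

HKD 5,557,353.89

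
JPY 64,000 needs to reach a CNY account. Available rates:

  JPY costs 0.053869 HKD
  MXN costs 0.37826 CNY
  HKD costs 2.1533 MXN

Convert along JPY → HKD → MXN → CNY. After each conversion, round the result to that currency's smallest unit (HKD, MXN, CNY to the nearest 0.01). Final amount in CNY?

CNY 2,808.11

JPY 64,000 × 0.053869 = HKD 3,447.62
HKD 3,447.62 × 2.1533 = MXN 7,423.76
MXN 7,423.76 × 0.37826 = CNY 2,808.11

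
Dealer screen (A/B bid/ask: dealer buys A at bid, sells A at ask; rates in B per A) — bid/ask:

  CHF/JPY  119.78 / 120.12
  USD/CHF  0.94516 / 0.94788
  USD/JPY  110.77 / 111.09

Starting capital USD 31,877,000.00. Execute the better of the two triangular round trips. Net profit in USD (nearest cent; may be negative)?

Best loop USD → CHF → JPY → USD:
USD 31,877,000.00 × 0.94516 (sell USD at bid) = CHF 30,128,865.32
CHF 30,128,865.32 × 119.78 (sell CHF at bid) = JPY 3,608,835,488
JPY 3,608,835,488 ÷ 111.09 (buy USD at ask) = USD 32,485,691.67

Net profit: USD 608,691.67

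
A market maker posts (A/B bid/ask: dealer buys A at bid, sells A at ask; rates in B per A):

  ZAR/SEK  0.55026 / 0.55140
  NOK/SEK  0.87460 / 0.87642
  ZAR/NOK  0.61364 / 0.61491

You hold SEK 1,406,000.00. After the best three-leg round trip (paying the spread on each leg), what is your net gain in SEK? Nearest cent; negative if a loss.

Net profit: SEK 29,586.71

Best loop SEK → NOK → ZAR → SEK:
SEK 1,406,000.00 ÷ 0.87642 (buy NOK at ask) = NOK 1,604,253.67
NOK 1,604,253.67 ÷ 0.61491 (buy ZAR at ask) = ZAR 2,608,924.34
ZAR 2,608,924.34 × 0.55026 (sell ZAR at bid) = SEK 1,435,586.71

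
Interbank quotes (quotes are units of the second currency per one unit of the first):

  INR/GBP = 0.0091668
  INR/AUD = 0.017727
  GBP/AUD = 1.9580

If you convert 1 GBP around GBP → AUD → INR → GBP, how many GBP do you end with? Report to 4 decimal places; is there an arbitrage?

1.0125 (arbitrage exists)

Around GBP → AUD → INR → GBP: 1 × 1.9580 ÷ 0.017727 × 0.0091668 = 1.012500
Product > 1; profitable direction is GBP → AUD → INR → GBP.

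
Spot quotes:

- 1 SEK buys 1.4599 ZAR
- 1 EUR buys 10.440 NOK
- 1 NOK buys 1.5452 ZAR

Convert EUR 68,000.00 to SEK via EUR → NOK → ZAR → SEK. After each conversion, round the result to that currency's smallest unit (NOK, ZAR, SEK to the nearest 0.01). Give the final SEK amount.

EUR 68,000.00 × 10.440 = NOK 709,920.00
NOK 709,920.00 × 1.5452 = ZAR 1,096,968.38
ZAR 1,096,968.38 ÷ 1.4599 = SEK 751,399.67

SEK 751,399.67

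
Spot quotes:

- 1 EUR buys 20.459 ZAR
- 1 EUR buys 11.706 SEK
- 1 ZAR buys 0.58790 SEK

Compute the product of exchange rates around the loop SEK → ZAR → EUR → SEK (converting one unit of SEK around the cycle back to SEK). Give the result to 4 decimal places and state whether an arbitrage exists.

0.9732 (arbitrage exists)

Around SEK → ZAR → EUR → SEK: 1 ÷ 0.58790 ÷ 20.459 × 11.706 = 0.973242
Product < 1; profitable direction is SEK → EUR → ZAR → SEK.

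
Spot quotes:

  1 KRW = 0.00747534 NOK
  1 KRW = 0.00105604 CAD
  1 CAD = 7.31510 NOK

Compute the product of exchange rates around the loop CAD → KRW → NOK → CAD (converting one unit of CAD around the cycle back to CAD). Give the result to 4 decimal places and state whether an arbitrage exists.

Around CAD → KRW → NOK → CAD: 1 ÷ 0.00105604 × 0.00747534 ÷ 7.31510 = 0.967677
Product < 1; profitable direction is CAD → NOK → KRW → CAD.

0.9677 (arbitrage exists)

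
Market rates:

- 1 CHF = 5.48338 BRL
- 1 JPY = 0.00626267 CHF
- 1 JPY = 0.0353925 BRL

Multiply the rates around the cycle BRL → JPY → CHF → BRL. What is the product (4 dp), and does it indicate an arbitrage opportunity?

0.9703 (arbitrage exists)

Around BRL → JPY → CHF → BRL: 1 ÷ 0.0353925 × 0.00626267 × 5.48338 = 0.970279
Product < 1; profitable direction is BRL → CHF → JPY → BRL.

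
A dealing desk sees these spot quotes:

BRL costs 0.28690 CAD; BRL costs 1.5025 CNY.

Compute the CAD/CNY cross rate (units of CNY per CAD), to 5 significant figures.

1 CAD ÷ 0.28690 = 3.48554 BRL
3.48554 BRL × 1.5025 = 5.23702 CNY

CAD/CNY = 5.2370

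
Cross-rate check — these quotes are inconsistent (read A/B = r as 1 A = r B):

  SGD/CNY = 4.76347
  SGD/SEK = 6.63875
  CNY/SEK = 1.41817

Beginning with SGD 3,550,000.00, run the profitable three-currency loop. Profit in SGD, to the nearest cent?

Profit: SGD 62,382.81

Profitable loop is SGD → CNY → SEK → SGD:
SGD 3,550,000.00 × 4.76347 = CNY 16,910,318.50
CNY 16,910,318.50 × 1.41817 = SEK 23,981,706.39
SEK 23,981,706.39 ÷ 6.63875 = SGD 3,612,382.81
Profit = SGD 3,612,382.81 − SGD 3,550,000.00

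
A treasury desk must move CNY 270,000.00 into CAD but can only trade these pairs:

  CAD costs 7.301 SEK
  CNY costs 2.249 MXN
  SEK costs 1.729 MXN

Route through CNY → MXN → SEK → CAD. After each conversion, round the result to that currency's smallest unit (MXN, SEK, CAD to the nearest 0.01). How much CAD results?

CNY 270,000.00 × 2.249 = MXN 607,230.00
MXN 607,230.00 ÷ 1.729 = SEK 351,203.01
SEK 351,203.01 ÷ 7.301 = CAD 48,103.41

CAD 48,103.41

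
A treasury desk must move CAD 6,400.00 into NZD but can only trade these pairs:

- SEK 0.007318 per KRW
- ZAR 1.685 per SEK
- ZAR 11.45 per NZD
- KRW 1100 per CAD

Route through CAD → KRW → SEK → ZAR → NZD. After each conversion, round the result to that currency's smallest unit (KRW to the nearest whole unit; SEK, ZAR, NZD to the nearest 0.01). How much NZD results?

NZD 7,581.58

CAD 6,400.00 × 1100 = KRW 7,040,000
KRW 7,040,000 × 0.007318 = SEK 51,518.72
SEK 51,518.72 × 1.685 = ZAR 86,809.04
ZAR 86,809.04 ÷ 11.45 = NZD 7,581.58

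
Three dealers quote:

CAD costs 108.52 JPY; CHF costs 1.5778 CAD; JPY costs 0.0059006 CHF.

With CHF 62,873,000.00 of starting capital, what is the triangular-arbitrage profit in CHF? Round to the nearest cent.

Profitable loop is CHF → CAD → JPY → CHF:
CHF 62,873,000.00 × 1.5778 = CAD 99,201,019.40
CAD 99,201,019.40 × 108.52 = JPY 10,765,294,625
JPY 10,765,294,625 × 0.0059006 = CHF 63,521,697.47
Profit = CHF 63,521,697.47 − CHF 62,873,000.00

Profit: CHF 648,697.47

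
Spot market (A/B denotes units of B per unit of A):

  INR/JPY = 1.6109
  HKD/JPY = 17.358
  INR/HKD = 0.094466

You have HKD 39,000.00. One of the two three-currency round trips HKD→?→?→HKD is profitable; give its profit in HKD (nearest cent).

Profit: HKD 698.24

Profitable loop is HKD → JPY → INR → HKD:
HKD 39,000.00 × 17.358 = JPY 676,962
JPY 676,962 ÷ 1.6109 = INR 420,238.38
INR 420,238.38 × 0.094466 = HKD 39,698.24
Profit = HKD 39,698.24 − HKD 39,000.00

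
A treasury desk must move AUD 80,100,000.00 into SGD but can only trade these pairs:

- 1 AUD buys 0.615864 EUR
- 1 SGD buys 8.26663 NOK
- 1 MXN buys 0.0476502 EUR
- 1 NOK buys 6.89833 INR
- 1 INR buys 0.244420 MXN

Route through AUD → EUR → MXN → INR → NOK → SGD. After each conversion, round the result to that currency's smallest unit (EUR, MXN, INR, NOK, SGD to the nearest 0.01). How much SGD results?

SGD 74,275,126.63

AUD 80,100,000.00 × 0.615864 = EUR 49,330,706.40
EUR 49,330,706.40 ÷ 0.0476502 = MXN 1,035,267,562.36
MXN 1,035,267,562.36 ÷ 0.244420 = INR 4,235,609,043.29
INR 4,235,609,043.29 ÷ 6.89833 = NOK 614,004,990.09
NOK 614,004,990.09 ÷ 8.26663 = SGD 74,275,126.63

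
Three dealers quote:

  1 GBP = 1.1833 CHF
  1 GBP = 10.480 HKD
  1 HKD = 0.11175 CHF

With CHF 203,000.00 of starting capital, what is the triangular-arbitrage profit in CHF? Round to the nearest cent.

Profit: CHF 2,107.76

Profitable loop is CHF → HKD → GBP → CHF:
CHF 203,000.00 ÷ 0.11175 = HKD 1,816,554.81
HKD 1,816,554.81 ÷ 10.480 = GBP 173,335.38
GBP 173,335.38 × 1.1833 = CHF 205,107.76
Profit = CHF 205,107.76 − CHF 203,000.00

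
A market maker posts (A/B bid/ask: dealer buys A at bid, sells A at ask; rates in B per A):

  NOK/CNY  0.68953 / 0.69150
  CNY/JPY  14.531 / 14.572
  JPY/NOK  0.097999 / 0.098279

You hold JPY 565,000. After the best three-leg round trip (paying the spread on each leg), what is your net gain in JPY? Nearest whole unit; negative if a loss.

Net profit: JPY 5,527

Best loop JPY → CNY → NOK → JPY:
JPY 565,000 ÷ 14.572 (buy CNY at ask) = CNY 38,772.99
CNY 38,772.99 ÷ 0.69150 (buy NOK at ask) = NOK 56,070.84
NOK 56,070.84 ÷ 0.098279 (buy JPY at ask) = JPY 570,527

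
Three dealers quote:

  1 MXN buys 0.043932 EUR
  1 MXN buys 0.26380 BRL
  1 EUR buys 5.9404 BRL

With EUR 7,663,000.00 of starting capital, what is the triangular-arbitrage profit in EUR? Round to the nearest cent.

Profit: EUR 82,990.36

Profitable loop is EUR → MXN → BRL → EUR:
EUR 7,663,000.00 ÷ 0.043932 = MXN 174,428,662.48
MXN 174,428,662.48 × 0.26380 = BRL 46,014,281.16
BRL 46,014,281.16 ÷ 5.9404 = EUR 7,745,990.36
Profit = EUR 7,745,990.36 − EUR 7,663,000.00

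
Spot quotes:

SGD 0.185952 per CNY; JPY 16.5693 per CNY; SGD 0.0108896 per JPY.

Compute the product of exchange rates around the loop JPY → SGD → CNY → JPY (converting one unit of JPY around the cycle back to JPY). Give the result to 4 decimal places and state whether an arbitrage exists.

0.9703 (arbitrage exists)

Around JPY → SGD → CNY → JPY: 1 × 0.0108896 ÷ 0.185952 × 16.5693 = 0.970321
Product < 1; profitable direction is JPY → CNY → SGD → JPY.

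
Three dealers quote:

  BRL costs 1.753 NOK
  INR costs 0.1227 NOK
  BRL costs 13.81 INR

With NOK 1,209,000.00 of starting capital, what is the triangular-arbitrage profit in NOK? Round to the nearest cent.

Profitable loop is NOK → INR → BRL → NOK:
NOK 1,209,000.00 ÷ 0.1227 = INR 9,853,300.73
INR 9,853,300.73 ÷ 13.81 = BRL 713,490.28
BRL 713,490.28 × 1.753 = NOK 1,250,748.46
Profit = NOK 1,250,748.46 − NOK 1,209,000.00

Profit: NOK 41,748.46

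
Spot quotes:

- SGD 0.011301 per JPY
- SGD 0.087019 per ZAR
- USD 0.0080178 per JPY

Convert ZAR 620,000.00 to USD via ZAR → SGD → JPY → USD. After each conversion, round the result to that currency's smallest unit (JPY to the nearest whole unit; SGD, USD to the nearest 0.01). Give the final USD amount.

USD 38,277.55

ZAR 620,000.00 × 0.087019 = SGD 53,951.78
SGD 53,951.78 ÷ 0.011301 = JPY 4,774,071
JPY 4,774,071 × 0.0080178 = USD 38,277.55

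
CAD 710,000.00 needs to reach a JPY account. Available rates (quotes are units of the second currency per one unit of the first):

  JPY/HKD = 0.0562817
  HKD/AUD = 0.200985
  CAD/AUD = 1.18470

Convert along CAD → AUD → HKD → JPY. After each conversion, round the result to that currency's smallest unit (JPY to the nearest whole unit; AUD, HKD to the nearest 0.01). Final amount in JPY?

CAD 710,000.00 × 1.18470 = AUD 841,137.00
AUD 841,137.00 ÷ 0.200985 = HKD 4,185,073.51
HKD 4,185,073.51 ÷ 0.0562817 = JPY 74,359,401

JPY 74,359,401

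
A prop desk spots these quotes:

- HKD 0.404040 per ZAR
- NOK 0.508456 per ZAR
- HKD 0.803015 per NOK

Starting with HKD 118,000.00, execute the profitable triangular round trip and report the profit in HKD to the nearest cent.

Profitable loop is HKD → ZAR → NOK → HKD:
HKD 118,000.00 ÷ 0.404040 = ZAR 292,050.29
ZAR 292,050.29 × 0.508456 = NOK 148,494.72
NOK 148,494.72 × 0.803015 = HKD 119,243.49
Profit = HKD 119,243.49 − HKD 118,000.00

Profit: HKD 1,243.49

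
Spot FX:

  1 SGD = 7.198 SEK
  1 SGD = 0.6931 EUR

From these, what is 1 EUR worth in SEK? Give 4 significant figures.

EUR/SEK = 10.39

1 EUR ÷ 0.6931 = 1.44279 SGD
1.44279 SGD × 7.198 = 10.3852 SEK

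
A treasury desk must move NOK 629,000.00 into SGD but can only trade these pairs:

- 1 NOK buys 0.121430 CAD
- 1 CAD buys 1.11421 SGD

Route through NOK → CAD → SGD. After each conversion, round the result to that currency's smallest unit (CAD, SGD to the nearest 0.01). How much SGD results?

NOK 629,000.00 × 0.121430 = CAD 76,379.47
CAD 76,379.47 × 1.11421 = SGD 85,102.77

SGD 85,102.77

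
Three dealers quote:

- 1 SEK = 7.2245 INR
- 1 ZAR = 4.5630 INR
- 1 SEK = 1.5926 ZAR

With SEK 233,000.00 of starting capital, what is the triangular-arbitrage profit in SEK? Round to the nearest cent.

Profit: SEK 1,371.77

Profitable loop is SEK → ZAR → INR → SEK:
SEK 233,000.00 × 1.5926 = ZAR 371,075.80
ZAR 371,075.80 × 4.5630 = INR 1,693,218.88
INR 1,693,218.88 ÷ 7.2245 = SEK 234,371.77
Profit = SEK 234,371.77 − SEK 233,000.00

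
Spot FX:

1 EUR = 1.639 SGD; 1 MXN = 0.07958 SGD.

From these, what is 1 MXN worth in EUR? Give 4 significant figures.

1 MXN × 0.07958 = 0.07958 SGD
0.07958 SGD ÷ 1.639 = 0.048554 EUR

MXN/EUR = 0.04855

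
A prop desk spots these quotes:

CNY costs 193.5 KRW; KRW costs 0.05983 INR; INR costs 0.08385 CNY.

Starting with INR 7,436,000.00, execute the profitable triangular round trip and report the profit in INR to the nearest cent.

Profit: INR 224,133.56

Profitable loop is INR → KRW → CNY → INR:
INR 7,436,000.00 ÷ 0.05983 = KRW 124,285,476
KRW 124,285,476 ÷ 193.5 = CNY 642,302.20
CNY 642,302.20 ÷ 0.08385 = INR 7,660,133.56
Profit = INR 7,660,133.56 − INR 7,436,000.00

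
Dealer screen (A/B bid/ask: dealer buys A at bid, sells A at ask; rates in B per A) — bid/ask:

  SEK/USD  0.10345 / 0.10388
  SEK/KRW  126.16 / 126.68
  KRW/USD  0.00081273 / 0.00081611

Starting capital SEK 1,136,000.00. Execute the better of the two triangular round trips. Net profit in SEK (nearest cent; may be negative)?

Best loop SEK → USD → KRW → SEK:
SEK 1,136,000.00 × 0.10345 (sell SEK at bid) = USD 117,519.20
USD 117,519.20 ÷ 0.00081611 (buy KRW at ask) = KRW 143,999,216
KRW 143,999,216 ÷ 126.68 (buy SEK at ask) = SEK 1,136,716.26

Net profit: SEK 716.26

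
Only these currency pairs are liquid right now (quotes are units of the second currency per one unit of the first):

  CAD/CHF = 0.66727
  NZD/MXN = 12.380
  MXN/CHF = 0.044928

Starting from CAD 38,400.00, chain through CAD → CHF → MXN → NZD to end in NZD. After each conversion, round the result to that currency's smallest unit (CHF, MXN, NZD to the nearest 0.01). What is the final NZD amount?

NZD 46,067.55

CAD 38,400.00 × 0.66727 = CHF 25,623.17
CHF 25,623.17 ÷ 0.044928 = MXN 570,316.28
MXN 570,316.28 ÷ 12.380 = NZD 46,067.55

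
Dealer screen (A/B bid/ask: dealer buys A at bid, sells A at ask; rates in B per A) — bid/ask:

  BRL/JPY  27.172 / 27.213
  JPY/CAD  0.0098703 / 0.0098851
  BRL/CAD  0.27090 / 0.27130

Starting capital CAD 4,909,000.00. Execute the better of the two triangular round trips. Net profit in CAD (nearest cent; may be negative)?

Best loop CAD → JPY → BRL → CAD:
CAD 4,909,000.00 ÷ 0.0098851 (buy JPY at ask) = JPY 496,606,003
JPY 496,606,003 ÷ 27.213 (buy BRL at ask) = BRL 18,248,851.76
BRL 18,248,851.76 × 0.27090 (sell BRL at bid) = CAD 4,943,613.94

Net profit: CAD 34,613.94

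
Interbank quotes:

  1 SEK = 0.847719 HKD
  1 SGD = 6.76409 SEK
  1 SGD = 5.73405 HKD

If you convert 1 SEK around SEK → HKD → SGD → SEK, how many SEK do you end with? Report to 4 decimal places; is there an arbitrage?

Around SEK → HKD → SGD → SEK: 1 × 0.847719 ÷ 5.73405 × 6.76409 = 1.000000
Product ≈ 1 (deviation 0.000%, within rounding noise).

1.0000 (no arbitrage)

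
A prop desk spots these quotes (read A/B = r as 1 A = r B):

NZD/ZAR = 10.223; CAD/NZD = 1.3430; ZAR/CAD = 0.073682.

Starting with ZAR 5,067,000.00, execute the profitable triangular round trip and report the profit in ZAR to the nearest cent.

Profitable loop is ZAR → CAD → NZD → ZAR:
ZAR 5,067,000.00 × 0.073682 = CAD 373,346.69
CAD 373,346.69 × 1.3430 = NZD 501,404.61
NZD 501,404.61 × 10.223 = ZAR 5,125,859.33
Profit = ZAR 5,125,859.33 − ZAR 5,067,000.00

Profit: ZAR 58,859.33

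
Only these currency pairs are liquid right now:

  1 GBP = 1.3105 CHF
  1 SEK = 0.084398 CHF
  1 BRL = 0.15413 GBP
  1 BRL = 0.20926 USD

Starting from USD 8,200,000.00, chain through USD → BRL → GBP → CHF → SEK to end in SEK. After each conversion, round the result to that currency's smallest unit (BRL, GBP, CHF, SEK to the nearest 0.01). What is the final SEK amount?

USD 8,200,000.00 ÷ 0.20926 = BRL 39,185,702.00
BRL 39,185,702.00 × 0.15413 = GBP 6,039,692.25
GBP 6,039,692.25 × 1.3105 = CHF 7,915,016.69
CHF 7,915,016.69 ÷ 0.084398 = SEK 93,782,040.93

SEK 93,782,040.93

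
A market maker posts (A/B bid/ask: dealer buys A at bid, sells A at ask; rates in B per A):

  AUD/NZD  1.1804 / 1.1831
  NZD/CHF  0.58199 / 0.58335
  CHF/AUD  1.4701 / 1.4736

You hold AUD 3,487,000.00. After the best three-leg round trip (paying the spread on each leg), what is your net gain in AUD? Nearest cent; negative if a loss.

Best loop AUD → NZD → CHF → AUD:
AUD 3,487,000.00 × 1.1804 (sell AUD at bid) = NZD 4,116,054.80
NZD 4,116,054.80 × 0.58199 (sell NZD at bid) = CHF 2,395,502.73
CHF 2,395,502.73 × 1.4701 (sell CHF at bid) = AUD 3,521,628.57

Net profit: AUD 34,628.57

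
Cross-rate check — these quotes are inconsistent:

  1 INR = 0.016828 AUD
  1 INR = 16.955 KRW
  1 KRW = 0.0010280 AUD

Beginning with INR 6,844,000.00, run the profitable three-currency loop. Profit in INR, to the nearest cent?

Profit: INR 244,729.53

Profitable loop is INR → KRW → AUD → INR:
INR 6,844,000.00 × 16.955 = KRW 116,040,020
KRW 116,040,020 × 0.0010280 = AUD 119,289.14
AUD 119,289.14 ÷ 0.016828 = INR 7,088,729.53
Profit = INR 7,088,729.53 − INR 6,844,000.00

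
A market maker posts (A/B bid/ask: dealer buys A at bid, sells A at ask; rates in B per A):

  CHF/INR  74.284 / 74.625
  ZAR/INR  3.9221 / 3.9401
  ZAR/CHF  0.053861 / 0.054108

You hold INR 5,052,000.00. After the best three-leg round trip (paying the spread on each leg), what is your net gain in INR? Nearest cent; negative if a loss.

Net profit: INR 78,099.53

Best loop INR → ZAR → CHF → INR:
INR 5,052,000.00 ÷ 3.9401 (buy ZAR at ask) = ZAR 1,282,200.96
ZAR 1,282,200.96 × 0.053861 (sell ZAR at bid) = CHF 69,060.63
CHF 69,060.63 × 74.284 (sell CHF at bid) = INR 5,130,099.53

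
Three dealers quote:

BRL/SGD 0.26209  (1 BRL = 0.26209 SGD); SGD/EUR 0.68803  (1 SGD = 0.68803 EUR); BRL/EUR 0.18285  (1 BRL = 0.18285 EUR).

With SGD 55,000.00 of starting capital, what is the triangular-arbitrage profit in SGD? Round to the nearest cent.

Profitable loop is SGD → BRL → EUR → SGD:
SGD 55,000.00 ÷ 0.26209 = BRL 209,851.58
BRL 209,851.58 × 0.18285 = EUR 38,371.36
EUR 38,371.36 ÷ 0.68803 = SGD 55,769.90
Profit = SGD 55,769.90 − SGD 55,000.00

Profit: SGD 769.90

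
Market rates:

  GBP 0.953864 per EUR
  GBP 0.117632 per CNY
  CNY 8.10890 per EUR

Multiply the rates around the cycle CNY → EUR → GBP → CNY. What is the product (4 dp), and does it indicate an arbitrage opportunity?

1.0000 (no arbitrage)

Around CNY → EUR → GBP → CNY: 1 ÷ 8.10890 × 0.953864 ÷ 0.117632 = 0.999998
Product ≈ 1 (deviation 0.000%, within rounding noise).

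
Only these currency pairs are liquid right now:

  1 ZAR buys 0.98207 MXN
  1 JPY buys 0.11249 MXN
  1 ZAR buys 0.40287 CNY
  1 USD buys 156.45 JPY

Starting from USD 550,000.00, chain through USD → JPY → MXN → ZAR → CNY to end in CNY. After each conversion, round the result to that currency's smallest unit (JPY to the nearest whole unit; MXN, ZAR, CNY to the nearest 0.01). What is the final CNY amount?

USD 550,000.00 × 156.45 = JPY 86,047,500
JPY 86,047,500 × 0.11249 = MXN 9,679,483.28
MXN 9,679,483.28 ÷ 0.98207 = ZAR 9,856,205.04
ZAR 9,856,205.04 × 0.40287 = CNY 3,970,769.32

CNY 3,970,769.32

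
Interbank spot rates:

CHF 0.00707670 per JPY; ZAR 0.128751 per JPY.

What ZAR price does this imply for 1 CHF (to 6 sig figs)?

1 CHF ÷ 0.00707670 = 141.309 JPY
141.309 JPY × 0.128751 = 18.1936 ZAR

CHF/ZAR = 18.1936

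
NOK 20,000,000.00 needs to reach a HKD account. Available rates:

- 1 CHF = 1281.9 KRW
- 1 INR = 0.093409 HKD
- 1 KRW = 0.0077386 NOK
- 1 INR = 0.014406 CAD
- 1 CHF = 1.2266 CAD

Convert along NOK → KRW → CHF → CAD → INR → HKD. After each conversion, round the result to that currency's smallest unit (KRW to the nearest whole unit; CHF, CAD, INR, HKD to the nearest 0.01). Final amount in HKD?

HKD 16,034,732.56

NOK 20,000,000.00 ÷ 0.0077386 = KRW 2,584,446,799
KRW 2,584,446,799 ÷ 1281.9 = CHF 2,016,106.40
CHF 2,016,106.40 × 1.2266 = CAD 2,472,956.11
CAD 2,472,956.11 ÷ 0.014406 = INR 171,661,537.55
INR 171,661,537.55 × 0.093409 = HKD 16,034,732.56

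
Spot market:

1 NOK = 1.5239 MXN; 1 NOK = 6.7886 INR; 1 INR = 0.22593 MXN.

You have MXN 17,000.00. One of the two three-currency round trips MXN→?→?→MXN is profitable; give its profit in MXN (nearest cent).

Profitable loop is MXN → NOK → INR → MXN:
MXN 17,000.00 ÷ 1.5239 = NOK 11,155.59
NOK 11,155.59 × 6.7886 = INR 75,730.82
INR 75,730.82 × 0.22593 = MXN 17,109.86
Profit = MXN 17,109.86 − MXN 17,000.00

Profit: MXN 109.86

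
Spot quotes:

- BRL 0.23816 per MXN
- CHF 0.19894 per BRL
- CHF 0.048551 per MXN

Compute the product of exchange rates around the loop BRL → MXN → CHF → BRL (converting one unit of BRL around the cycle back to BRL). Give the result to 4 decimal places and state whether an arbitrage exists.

Around BRL → MXN → CHF → BRL: 1 ÷ 0.23816 × 0.048551 ÷ 0.19894 = 1.024725
Product > 1; profitable direction is BRL → MXN → CHF → BRL.

1.0247 (arbitrage exists)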